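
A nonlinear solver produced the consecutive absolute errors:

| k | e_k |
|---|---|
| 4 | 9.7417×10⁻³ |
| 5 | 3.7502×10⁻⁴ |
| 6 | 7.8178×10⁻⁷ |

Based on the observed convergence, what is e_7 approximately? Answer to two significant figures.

6.5e-12

First estimate the order: p ≈ ln(e_6/e_5) / ln(e_5/e_4) = ln(7.8178×10⁻⁷/3.7502×10⁻⁴)/ln(3.7502×10⁻⁴/9.7417×10⁻³) = ln(0.00208464)/ln(0.0384964) ≈ 1.8952.
Then e_7 ≈ e_6·(e_6/e_5)^p = 7.8178×10⁻⁷·(0.00208464)^1.8952 = 7.8178×10⁻⁷·8.29904e-06 ≈ 6.488e-12.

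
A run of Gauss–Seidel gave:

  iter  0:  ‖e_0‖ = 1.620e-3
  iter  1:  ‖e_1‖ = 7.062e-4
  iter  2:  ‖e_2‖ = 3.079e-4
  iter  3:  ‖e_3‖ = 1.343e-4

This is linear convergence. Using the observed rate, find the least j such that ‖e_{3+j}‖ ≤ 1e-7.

Rate ρ ≈ ‖e_3‖/‖e_2‖ = 1.343e-4/3.079e-4 = 0.4362.
After j more steps, ‖e_{3+j}‖ ≈ 1.343e-4·ρ^j; need ρ^j ≤ 1e-7/1.343e-4 = 0.000744602.
j ≥ ln(0.000744602)/ln(0.4362) = -7.2027/-0.82965 = 8.682.
So 9 more iterations are needed.

9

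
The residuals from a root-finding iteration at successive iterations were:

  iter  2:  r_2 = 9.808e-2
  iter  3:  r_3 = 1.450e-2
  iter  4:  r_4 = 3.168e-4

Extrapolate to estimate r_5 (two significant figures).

First estimate the order: p ≈ ln(r_4/r_3) / ln(r_3/r_2) = ln(3.168e-4/1.450e-2)/ln(1.450e-2/9.808e-2) = ln(0.0218483)/ln(0.147838) ≈ 2.0002.
Then r_5 ≈ r_4·(r_4/r_3)^p = 3.168e-4·(0.0218483)^2.0002 = 3.168e-4·0.000476983 ≈ 1.511e-07.

1.5e-7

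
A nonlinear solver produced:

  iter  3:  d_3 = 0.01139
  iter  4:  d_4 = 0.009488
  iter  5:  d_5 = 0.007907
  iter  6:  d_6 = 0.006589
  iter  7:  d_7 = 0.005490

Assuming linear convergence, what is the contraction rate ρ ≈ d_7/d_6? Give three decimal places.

0.833

ρ ≈ d_7/d_6 = 0.005490/0.006589 = 0.83321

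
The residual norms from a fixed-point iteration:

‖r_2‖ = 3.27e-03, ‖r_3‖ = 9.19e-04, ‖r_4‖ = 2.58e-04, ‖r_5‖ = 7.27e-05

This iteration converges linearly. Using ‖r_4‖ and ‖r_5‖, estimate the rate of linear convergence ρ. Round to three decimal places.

ρ ≈ ‖r_5‖/‖r_4‖ = 7.27e-05/2.58e-04 = 0.28178

0.282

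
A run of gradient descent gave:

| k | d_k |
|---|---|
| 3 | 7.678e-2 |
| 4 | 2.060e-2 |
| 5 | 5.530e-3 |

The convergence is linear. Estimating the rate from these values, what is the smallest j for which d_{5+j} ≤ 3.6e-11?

Rate ρ ≈ d_5/d_4 = 5.530e-3/2.060e-2 = 0.2684.
After j more steps, d_{5+j} ≈ 5.530e-3·ρ^j; need ρ^j ≤ 3.6e-11/5.530e-3 = 6.50995e-09.
j ≥ ln(6.50995e-09)/ln(0.2684) = -18.8499/-1.31528 = 14.331.
So 15 more iterations are needed.

15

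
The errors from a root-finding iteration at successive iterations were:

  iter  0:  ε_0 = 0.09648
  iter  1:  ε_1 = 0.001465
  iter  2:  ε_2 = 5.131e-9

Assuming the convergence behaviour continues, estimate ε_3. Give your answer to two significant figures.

2.2e-25

First estimate the order: p ≈ ln(ε_2/ε_1) / ln(ε_1/ε_0) = ln(5.131e-9/0.001465)/ln(0.001465/0.09648) = ln(3.50239e-06)/ln(0.0151845) ≈ 2.9999.
Then ε_3 ≈ ε_2·(ε_2/ε_1)^p = 5.131e-9·(3.50239e-06)^2.9999 = 5.131e-9·4.30169e-17 ≈ 2.207e-25.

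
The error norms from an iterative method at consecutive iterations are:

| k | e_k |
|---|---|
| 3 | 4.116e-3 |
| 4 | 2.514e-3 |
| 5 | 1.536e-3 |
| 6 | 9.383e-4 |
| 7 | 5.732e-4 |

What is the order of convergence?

1

Consecutive ratios: e_7/e_6 = 5.732e-4/9.383e-4 = 0.610892, e_6/e_5 = 9.383e-4/1.536e-3 = 0.610872.
p ≈ ln(0.610892)/ln(0.610872) = -0.4928/-0.4929 ≈ 1.00.
So the convergence is linear (order 1).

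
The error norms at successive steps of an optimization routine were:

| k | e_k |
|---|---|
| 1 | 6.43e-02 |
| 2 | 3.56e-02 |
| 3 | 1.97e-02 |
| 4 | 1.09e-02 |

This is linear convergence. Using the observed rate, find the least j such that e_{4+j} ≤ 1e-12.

40

Rate ρ ≈ e_4/e_3 = 1.09e-02/1.97e-02 = 0.5533.
After j more steps, e_{4+j} ≈ 1.09e-02·ρ^j; need ρ^j ≤ 1e-12/1.09e-02 = 9.17431e-11.
j ≥ ln(9.17431e-11)/ln(0.5533) = -23.1120/-0.59185 = 39.050.
So 40 more iterations are needed.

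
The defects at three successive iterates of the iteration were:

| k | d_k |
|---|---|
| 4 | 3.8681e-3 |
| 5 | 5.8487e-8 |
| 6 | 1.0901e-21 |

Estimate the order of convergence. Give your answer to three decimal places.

p ≈ ln(d_6/d_5) / ln(d_5/d_4)
  = ln(1.0901e-21/5.8487e-8) / ln(5.8487e-8/3.8681e-3)
  = ln(1.86383e-14) / ln(1.51203e-05)
  = -31.613558 / -11.099472 ≈ 2.848204

2.848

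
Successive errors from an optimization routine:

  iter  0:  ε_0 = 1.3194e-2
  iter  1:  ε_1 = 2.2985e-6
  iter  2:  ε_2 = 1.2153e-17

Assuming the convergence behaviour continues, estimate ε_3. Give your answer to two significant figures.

First estimate the order: p ≈ ln(ε_2/ε_1) / ln(ε_1/ε_0) = ln(1.2153e-17/2.2985e-6)/ln(2.2985e-6/1.3194e-2) = ln(5.28736e-12)/ln(0.000174208) ≈ 3.0000.
Then ε_3 ≈ ε_2·(ε_2/ε_1)^p = 1.2153e-17·(5.28736e-12)^3.0000 = 1.2153e-17·1.47814e-34 ≈ 1.796e-51.

1.8e-51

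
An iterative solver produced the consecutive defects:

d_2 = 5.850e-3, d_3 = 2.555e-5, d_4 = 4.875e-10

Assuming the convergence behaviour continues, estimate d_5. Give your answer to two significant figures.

1.8e-19

First estimate the order: p ≈ ln(d_4/d_3) / ln(d_3/d_2) = ln(4.875e-10/2.555e-5)/ln(2.555e-5/5.850e-3) = ln(1.90802e-05)/ln(0.00436752) ≈ 2.0000.
Then d_5 ≈ d_4·(d_4/d_3)^p = 4.875e-10·(1.90802e-05)^2.0000 = 4.875e-10·3.64054e-10 ≈ 1.775e-19.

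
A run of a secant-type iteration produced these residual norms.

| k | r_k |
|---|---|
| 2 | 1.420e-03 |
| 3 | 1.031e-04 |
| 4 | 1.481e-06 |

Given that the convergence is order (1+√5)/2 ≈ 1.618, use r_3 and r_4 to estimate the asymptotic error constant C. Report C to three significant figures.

4.18

C ≈ r_4 / r_3^1.618
  = 1.481e-06 / (1.031e-04)^1.618
  = 1.481e-06 / 3.54366e-07 ≈ 4.1793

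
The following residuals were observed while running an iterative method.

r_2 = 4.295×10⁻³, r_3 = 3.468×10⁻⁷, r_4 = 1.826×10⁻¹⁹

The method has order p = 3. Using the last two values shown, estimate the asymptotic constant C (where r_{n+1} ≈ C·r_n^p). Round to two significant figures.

C ≈ r_4 / r_3^3
  = 1.826×10⁻¹⁹ / (3.468×10⁻⁷)^3
  = 1.826×10⁻¹⁹ / 4.17097e-20 ≈ 4.3779

4.4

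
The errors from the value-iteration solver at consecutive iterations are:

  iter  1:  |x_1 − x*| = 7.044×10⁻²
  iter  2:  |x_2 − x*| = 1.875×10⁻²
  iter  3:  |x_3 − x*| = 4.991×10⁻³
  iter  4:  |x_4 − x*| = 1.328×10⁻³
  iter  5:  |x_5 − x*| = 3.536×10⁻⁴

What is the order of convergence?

Consecutive ratios: |x_5 − x*|/|x_4 − x*| = 3.536×10⁻⁴/1.328×10⁻³ = 0.266265, |x_4 − x*|/|x_3 − x*| = 1.328×10⁻³/4.991×10⁻³ = 0.266079.
p ≈ ln(0.266265)/ln(0.266079) = -1.3233/-1.3240 ≈ 1.00.
So the convergence is linear (order 1).

1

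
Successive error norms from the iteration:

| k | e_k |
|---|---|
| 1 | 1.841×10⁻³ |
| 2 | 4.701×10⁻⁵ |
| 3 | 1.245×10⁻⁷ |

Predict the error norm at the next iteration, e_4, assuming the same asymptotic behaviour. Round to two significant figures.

First estimate the order: p ≈ ln(e_3/e_2) / ln(e_2/e_1) = ln(1.245×10⁻⁷/4.701×10⁻⁵)/ln(4.701×10⁻⁵/1.841×10⁻³) = ln(0.00264837)/ln(0.025535) ≈ 1.6179.
Then e_4 ≈ e_3·(e_3/e_2)^p = 1.245×10⁻⁷·(0.00264837)^1.6179 = 1.245×10⁻⁷·6.77076e-05 ≈ 8.43e-12.

8.4e-12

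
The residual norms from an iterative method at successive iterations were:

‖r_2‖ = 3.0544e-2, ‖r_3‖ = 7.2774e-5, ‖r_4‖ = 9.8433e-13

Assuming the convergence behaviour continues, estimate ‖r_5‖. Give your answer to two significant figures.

2.4e-36

First estimate the order: p ≈ ln(‖r_4‖/‖r_3‖) / ln(‖r_3‖/‖r_2‖) = ln(9.8433e-13/7.2774e-5)/ln(7.2774e-5/3.0544e-2) = ln(1.35258e-08)/ln(0.0023826) ≈ 3.0000.
Then ‖r_5‖ ≈ ‖r_4‖·(‖r_4‖/‖r_3‖)^p = 9.8433e-13·(1.35258e-08)^3.0000 = 9.8433e-13·2.47451e-24 ≈ 2.436e-36.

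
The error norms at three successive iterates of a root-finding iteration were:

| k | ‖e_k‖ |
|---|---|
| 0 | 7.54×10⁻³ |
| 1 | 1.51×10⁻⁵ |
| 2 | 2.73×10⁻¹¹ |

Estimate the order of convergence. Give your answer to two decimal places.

p ≈ ln(‖e_2‖/‖e_1‖) / ln(‖e_1‖/‖e_0‖)
  = ln(2.73×10⁻¹¹/1.51×10⁻⁵) / ln(1.51×10⁻⁵/7.54×10⁻³)
  = ln(1.80795e-06) / ln(0.00200265)
  = -13.22332 / -6.21328 ≈ 2.12824

2.13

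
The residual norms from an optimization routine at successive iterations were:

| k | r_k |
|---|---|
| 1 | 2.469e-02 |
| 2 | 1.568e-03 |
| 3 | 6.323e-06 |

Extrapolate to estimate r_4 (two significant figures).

First estimate the order: p ≈ ln(r_3/r_2) / ln(r_2/r_1) = ln(6.323e-06/1.568e-03)/ln(1.568e-03/2.469e-02) = ln(0.00403253)/ln(0.0635075) ≈ 2.0001.
Then r_4 ≈ r_3·(r_3/r_2)^p = 6.323e-06·(0.00403253)^2.0001 = 6.323e-06·1.62523e-05 ≈ 1.028e-10.

1.0e-10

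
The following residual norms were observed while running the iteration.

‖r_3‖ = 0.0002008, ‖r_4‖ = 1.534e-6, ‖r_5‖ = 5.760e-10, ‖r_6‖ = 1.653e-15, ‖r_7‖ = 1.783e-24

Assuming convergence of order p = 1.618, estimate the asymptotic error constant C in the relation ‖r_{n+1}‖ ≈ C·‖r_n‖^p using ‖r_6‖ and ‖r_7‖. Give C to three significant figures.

1.47

C ≈ ‖r_7‖ / ‖r_6‖^1.618
  = 1.783e-24 / (1.653e-15)^1.618
  = 1.783e-24 / 1.21106e-24 ≈ 1.4723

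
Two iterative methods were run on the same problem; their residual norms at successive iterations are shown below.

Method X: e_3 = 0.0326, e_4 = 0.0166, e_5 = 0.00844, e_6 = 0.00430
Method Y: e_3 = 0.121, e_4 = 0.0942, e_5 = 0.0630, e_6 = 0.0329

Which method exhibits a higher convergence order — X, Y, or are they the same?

Method X: p ≈ ln(0.00430/0.00844)/ln(0.00844/0.0166) ≈ 1.00.
Method Y: p ≈ ln(0.0329/0.0630)/ln(0.0630/0.0942) ≈ 1.61.
Method Y has the higher order (≈1.6 vs ≈1.0).

Y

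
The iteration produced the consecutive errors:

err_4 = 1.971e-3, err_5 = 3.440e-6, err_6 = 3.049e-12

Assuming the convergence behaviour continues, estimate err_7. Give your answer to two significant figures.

1.6e-25

First estimate the order: p ≈ ln(err_6/err_5) / ln(err_5/err_4) = ln(3.049e-12/3.440e-6)/ln(3.440e-6/1.971e-3) = ln(8.86337e-07)/ln(0.00174531) ≈ 2.1944.
Then err_7 ≈ err_6·(err_6/err_5)^p = 3.049e-12·(8.86337e-07)^2.1944 = 3.049e-12·5.23132e-14 ≈ 1.595e-25.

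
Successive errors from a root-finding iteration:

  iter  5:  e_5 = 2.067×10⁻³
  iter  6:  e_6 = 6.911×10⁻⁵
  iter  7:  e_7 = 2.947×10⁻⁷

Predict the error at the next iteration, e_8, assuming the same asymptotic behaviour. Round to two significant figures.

First estimate the order: p ≈ ln(e_7/e_6) / ln(e_6/e_5) = ln(2.947×10⁻⁷/6.911×10⁻⁵)/ln(6.911×10⁻⁵/2.067×10⁻³) = ln(0.00426422)/ln(0.0334349) ≈ 1.6060.
Then e_8 ≈ e_7·(e_7/e_6)^p = 2.947×10⁻⁷·(0.00426422)^1.6060 = 2.947×10⁻⁷·0.000156143 ≈ 4.602e-11.

4.6e-11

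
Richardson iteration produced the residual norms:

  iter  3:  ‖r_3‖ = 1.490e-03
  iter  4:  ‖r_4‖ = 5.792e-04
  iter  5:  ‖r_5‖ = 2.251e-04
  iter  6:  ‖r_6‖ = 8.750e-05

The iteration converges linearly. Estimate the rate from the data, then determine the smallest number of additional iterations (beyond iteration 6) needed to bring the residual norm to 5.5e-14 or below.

23

Rate ρ ≈ ‖r_6‖/‖r_5‖ = 8.750e-05/2.251e-04 = 0.3887.
After j more steps, ‖r_{6+j}‖ ≈ 8.750e-05·ρ^j; need ρ^j ≤ 5.5e-14/8.750e-05 = 6.28571e-10.
j ≥ ln(6.28571e-10)/ln(0.3887) = -21.1876/-0.94495 = 22.422.
So 23 more iterations are needed.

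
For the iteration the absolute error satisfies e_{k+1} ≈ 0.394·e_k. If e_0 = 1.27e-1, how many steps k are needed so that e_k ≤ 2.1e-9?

20

After k steps, e_k ≈ 1.27e-1·0.394^k.
Need 0.394^k ≤ 2.1e-9/1.27e-1 = 1.65354e-08.
k ≥ ln(1.65354e-08)/ln(0.394) = -17.9178/-0.93140 = 19.237.
Smallest integer k = 20.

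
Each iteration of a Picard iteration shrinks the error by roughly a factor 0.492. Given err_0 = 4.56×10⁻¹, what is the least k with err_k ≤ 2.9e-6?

After k steps, err_k ≈ 4.56×10⁻¹·0.492^k.
Need 0.492^k ≤ 2.9e-6/4.56×10⁻¹ = 6.35965e-06.
k ≥ ln(6.35965e-06)/ln(0.492) = -11.9655/-0.70928 = 16.870.
Smallest integer k = 17.

17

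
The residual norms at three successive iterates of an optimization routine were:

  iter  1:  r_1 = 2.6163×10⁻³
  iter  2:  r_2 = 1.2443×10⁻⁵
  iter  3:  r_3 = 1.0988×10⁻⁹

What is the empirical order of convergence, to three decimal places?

p ≈ ln(r_3/r_2) / ln(r_2/r_1)
  = ln(1.0988×10⁻⁹/1.2443×10⁻⁵) / ln(1.2443×10⁻⁵/2.6163×10⁻³)
  = ln(8.83067e-05) / ln(0.00475595)
  = -9.334695 / -5.348359 ≈ 1.745338

1.745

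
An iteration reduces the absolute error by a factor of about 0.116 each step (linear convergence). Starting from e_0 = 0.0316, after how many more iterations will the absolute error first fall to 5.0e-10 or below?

9

After k steps, e_k ≈ 0.0316·0.116^k.
Need 0.116^k ≤ 5.0e-10/0.0316 = 1.58228e-08.
k ≥ ln(1.58228e-08)/ln(0.116) = -17.9618/-2.15417 = 8.338.
Smallest integer k = 9.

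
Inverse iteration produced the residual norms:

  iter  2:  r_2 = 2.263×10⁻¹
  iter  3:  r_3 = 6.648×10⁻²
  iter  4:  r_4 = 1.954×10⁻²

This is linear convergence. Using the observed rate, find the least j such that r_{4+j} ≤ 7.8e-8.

Rate ρ ≈ r_4/r_3 = 1.954×10⁻²/6.648×10⁻² = 0.2939.
After j more steps, r_{4+j} ≈ 1.954×10⁻²·ρ^j; need ρ^j ≤ 7.8e-8/1.954×10⁻² = 3.99181e-06.
j ≥ ln(3.99181e-06)/ln(0.2939) = -12.4313/-1.22452 = 10.152.
So 11 more iterations are needed.

11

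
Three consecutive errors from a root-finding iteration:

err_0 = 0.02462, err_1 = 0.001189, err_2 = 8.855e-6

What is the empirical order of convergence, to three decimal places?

1.617

p ≈ ln(err_2/err_1) / ln(err_1/err_0)
  = ln(8.855e-6/0.001189) / ln(0.001189/0.02462)
  = ln(0.00744743) / ln(0.0482941)
  = -4.899886 / -3.030446 ≈ 1.616886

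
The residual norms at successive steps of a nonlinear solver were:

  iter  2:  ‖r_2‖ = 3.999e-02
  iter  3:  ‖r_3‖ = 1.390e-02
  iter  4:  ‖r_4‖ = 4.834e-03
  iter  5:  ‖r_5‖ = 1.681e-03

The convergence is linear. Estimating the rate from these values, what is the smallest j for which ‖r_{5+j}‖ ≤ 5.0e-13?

Rate ρ ≈ ‖r_5‖/‖r_4‖ = 1.681e-03/4.834e-03 = 0.3477.
After j more steps, ‖r_{5+j}‖ ≈ 1.681e-03·ρ^j; need ρ^j ≤ 5.0e-13/1.681e-03 = 2.97442e-10.
j ≥ ln(2.97442e-10)/ln(0.3477) = -21.9358/-1.05642 = 20.764.
So 21 more iterations are needed.

21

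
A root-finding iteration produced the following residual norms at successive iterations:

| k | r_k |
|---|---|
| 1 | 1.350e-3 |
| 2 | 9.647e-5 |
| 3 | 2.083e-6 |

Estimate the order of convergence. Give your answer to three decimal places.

p ≈ ln(r_3/r_2) / ln(r_2/r_1)
  = ln(2.083e-6/9.647e-5) / ln(9.647e-5/1.350e-3)
  = ln(0.0215922) / ln(0.0714593)
  = -3.835423 / -2.638627 ≈ 1.453568

1.454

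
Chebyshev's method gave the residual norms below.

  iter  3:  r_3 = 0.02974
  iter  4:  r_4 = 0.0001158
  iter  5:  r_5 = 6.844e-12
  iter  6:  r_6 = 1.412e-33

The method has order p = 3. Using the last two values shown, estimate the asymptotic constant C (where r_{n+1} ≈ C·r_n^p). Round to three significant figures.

C ≈ r_6 / r_5^3
  = 1.412e-33 / (6.844e-12)^3
  = 1.412e-33 / 3.20575e-34 ≈ 4.4046

4.40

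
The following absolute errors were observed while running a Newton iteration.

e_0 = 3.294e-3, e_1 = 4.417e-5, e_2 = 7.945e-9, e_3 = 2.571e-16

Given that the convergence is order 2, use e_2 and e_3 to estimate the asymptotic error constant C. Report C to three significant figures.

4.07

C ≈ e_3 / e_2^2
  = 2.571e-16 / (7.945e-9)^2
  = 2.571e-16 / 6.3123e-17 ≈ 4.073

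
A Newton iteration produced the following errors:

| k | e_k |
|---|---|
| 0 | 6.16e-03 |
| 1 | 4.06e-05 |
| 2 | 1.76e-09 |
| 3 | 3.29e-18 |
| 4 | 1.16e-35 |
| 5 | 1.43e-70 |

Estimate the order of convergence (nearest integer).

2

Consecutive ratios: e_5/e_4 = 1.43e-70/1.16e-35 = 1.23276e-35, e_4/e_3 = 1.16e-35/3.29e-18 = 3.52584e-18.
p ≈ ln(1.23276e-35)/ln(3.52584e-18) = -80.3812/-40.1864 ≈ 2.00.
So the convergence is quadratic (order 2).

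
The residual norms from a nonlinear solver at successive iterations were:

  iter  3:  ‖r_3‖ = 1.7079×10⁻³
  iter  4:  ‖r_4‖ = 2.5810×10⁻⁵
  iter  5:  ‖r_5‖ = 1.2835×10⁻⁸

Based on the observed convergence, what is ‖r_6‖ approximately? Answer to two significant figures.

1.3e-14

First estimate the order: p ≈ ln(‖r_5‖/‖r_4‖) / ln(‖r_4‖/‖r_3‖) = ln(1.2835×10⁻⁸/2.5810×10⁻⁵)/ln(2.5810×10⁻⁵/1.7079×10⁻³) = ln(0.000497288)/ln(0.0151121) ≈ 1.8144.
Then ‖r_6‖ ≈ ‖r_5‖·(‖r_5‖/‖r_4‖)^p = 1.2835×10⁻⁸·(0.000497288)^1.8144 = 1.2835×10⁻⁸·1.01467e-06 ≈ 1.302e-14.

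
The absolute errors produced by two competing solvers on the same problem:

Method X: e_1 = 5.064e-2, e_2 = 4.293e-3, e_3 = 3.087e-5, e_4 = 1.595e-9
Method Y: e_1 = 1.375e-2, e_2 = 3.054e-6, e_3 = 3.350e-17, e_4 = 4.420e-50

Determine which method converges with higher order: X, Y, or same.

Method X: p ≈ ln(1.595e-9/3.087e-5)/ln(3.087e-5/4.293e-3) ≈ 2.00.
Method Y: p ≈ ln(4.420e-50/3.350e-17)/ln(3.350e-17/3.054e-6) ≈ 3.00.
Method Y has the higher order (≈3.0 vs ≈2.0).

Y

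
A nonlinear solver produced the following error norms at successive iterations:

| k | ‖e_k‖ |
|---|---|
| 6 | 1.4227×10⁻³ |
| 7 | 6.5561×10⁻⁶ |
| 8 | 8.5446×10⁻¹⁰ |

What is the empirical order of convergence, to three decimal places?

1.663

p ≈ ln(‖e_8‖/‖e_7‖) / ln(‖e_7‖/‖e_6‖)
  = ln(8.5446×10⁻¹⁰/6.5561×10⁻⁶) / ln(6.5561×10⁻⁶/1.4227×10⁻³)
  = ln(0.000130331) / ln(0.00460821)
  = -8.945433 / -5.379916 ≈ 1.662746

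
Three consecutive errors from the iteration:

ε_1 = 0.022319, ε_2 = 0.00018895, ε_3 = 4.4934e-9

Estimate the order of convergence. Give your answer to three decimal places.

2.231

p ≈ ln(ε_3/ε_2) / ln(ε_2/ε_1)
  = ln(4.4934e-9/0.00018895) / ln(0.00018895/0.022319)
  = ln(2.37809e-05) / ln(0.00846588)
  = -10.646628 / -4.771711 ≈ 2.231197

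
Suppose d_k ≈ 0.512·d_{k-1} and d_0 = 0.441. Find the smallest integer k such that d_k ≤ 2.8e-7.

22

After k steps, d_k ≈ 0.441·0.512^k.
Need 0.512^k ≤ 2.8e-7/0.441 = 6.34921e-07.
k ≥ ln(6.34921e-07)/ln(0.512) = -14.2698/-0.66943 = 21.316.
Smallest integer k = 22.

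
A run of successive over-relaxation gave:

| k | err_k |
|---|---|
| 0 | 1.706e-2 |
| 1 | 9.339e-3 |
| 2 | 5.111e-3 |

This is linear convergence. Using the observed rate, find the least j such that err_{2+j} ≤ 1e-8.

Rate ρ ≈ err_2/err_1 = 5.111e-3/9.339e-3 = 0.5473.
After j more steps, err_{2+j} ≈ 5.111e-3·ρ^j; need ρ^j ≤ 1e-8/5.111e-3 = 1.95656e-06.
j ≥ ln(1.95656e-06)/ln(0.5473) = -13.1443/-0.60276 = 21.807.
So 22 more iterations are needed.

22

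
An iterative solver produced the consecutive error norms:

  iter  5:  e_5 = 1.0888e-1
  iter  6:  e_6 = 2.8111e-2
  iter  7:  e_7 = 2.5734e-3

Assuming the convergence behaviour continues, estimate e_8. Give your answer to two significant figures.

3.8e-5

First estimate the order: p ≈ ln(e_7/e_6) / ln(e_6/e_5) = ln(2.5734e-3/2.8111e-2)/ln(2.8111e-2/1.0888e-1) = ln(0.0915442)/ln(0.258183) ≈ 1.7657.
Then e_8 ≈ e_7·(e_7/e_6)^p = 2.5734e-3·(0.0915442)^1.7657 = 2.5734e-3·0.0146741 ≈ 3.776e-05.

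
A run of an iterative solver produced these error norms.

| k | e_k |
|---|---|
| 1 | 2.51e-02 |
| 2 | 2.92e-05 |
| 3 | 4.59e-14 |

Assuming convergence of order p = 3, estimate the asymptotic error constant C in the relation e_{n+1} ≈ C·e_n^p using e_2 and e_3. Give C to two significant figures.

C ≈ e_3 / e_2^3
  = 4.59e-14 / (2.92e-05)^3
  = 4.59e-14 / 2.48971e-14 ≈ 1.8436

1.8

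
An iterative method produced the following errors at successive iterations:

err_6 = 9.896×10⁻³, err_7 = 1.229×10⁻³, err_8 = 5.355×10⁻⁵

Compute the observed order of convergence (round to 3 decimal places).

1.502

p ≈ ln(err_8/err_7) / ln(err_7/err_6)
  = ln(5.355×10⁻⁵/1.229×10⁻³) / ln(1.229×10⁻³/9.896×10⁻³)
  = ln(0.043572) / ln(0.124192)
  = -3.133341 / -2.085927 ≈ 1.502134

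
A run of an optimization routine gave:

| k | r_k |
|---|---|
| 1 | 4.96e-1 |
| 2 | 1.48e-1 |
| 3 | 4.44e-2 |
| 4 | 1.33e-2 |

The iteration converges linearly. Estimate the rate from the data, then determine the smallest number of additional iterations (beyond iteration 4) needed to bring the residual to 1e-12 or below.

Rate ρ ≈ r_4/r_3 = 1.33e-2/4.44e-2 = 0.2995.
After j more steps, r_{4+j} ≈ 1.33e-2·ρ^j; need ρ^j ≤ 1e-12/1.33e-2 = 7.5188e-11.
j ≥ ln(7.5188e-11)/ln(0.2995) = -23.3110/-1.20564 = 19.335.
So 20 more iterations are needed.

20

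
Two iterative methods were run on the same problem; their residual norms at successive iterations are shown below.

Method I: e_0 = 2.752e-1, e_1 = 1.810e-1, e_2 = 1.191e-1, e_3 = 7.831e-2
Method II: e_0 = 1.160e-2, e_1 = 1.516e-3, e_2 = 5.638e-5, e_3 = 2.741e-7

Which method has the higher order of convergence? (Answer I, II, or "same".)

Method I: p ≈ ln(7.831e-2/1.191e-1)/ln(1.191e-1/1.810e-1) ≈ 1.00.
Method II: p ≈ ln(2.741e-7/5.638e-5)/ln(5.638e-5/1.516e-3) ≈ 1.62.
Method II has the higher order (≈1.6 vs ≈1.0).

II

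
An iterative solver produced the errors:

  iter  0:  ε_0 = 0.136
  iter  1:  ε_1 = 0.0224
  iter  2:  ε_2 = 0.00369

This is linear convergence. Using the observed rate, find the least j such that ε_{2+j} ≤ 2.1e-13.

Rate ρ ≈ ε_2/ε_1 = 0.00369/0.0224 = 0.1647.
After j more steps, ε_{2+j} ≈ 0.00369·ρ^j; need ρ^j ≤ 2.1e-13/0.00369 = 5.69106e-11.
j ≥ ln(5.69106e-11)/ln(0.1647) = -23.5895/-1.80363 = 13.079.
So 14 more iterations are needed.

14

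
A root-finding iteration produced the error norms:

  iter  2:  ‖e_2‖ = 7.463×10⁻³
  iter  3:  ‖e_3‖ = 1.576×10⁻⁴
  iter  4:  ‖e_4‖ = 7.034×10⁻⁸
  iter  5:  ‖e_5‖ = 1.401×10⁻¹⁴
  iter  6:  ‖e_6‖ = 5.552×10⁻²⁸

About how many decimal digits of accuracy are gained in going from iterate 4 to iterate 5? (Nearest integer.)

7

Digits gained ≈ log₁₀(‖e_4‖/‖e_5‖) = log₁₀(7.034×10⁻⁸/1.401×10⁻¹⁴) = log₁₀(5.0207e+06) ≈ 6.701.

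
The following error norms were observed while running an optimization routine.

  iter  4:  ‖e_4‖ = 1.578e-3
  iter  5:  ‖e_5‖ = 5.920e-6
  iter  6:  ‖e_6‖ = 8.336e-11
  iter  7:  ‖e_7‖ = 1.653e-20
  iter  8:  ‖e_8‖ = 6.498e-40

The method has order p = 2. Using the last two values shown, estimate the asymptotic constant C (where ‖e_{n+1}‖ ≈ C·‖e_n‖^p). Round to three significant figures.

2.38

C ≈ ‖e_8‖ / ‖e_7‖^2
  = 6.498e-40 / (1.653e-20)^2
  = 6.498e-40 / 2.73241e-40 ≈ 2.3781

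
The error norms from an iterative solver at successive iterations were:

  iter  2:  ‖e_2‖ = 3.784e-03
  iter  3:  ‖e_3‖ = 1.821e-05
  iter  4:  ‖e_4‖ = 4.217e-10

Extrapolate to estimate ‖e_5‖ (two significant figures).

First estimate the order: p ≈ ln(‖e_4‖/‖e_3‖) / ln(‖e_3‖/‖e_2‖) = ln(4.217e-10/1.821e-05)/ln(1.821e-05/3.784e-03) = ln(2.31576e-05)/ln(0.00481237) ≈ 2.0000.
Then ‖e_5‖ ≈ ‖e_4‖·(‖e_4‖/‖e_3‖)^p = 4.217e-10·(2.31576e-05)^2.0000 = 4.217e-10·5.36274e-10 ≈ 2.261e-19.

2.3e-19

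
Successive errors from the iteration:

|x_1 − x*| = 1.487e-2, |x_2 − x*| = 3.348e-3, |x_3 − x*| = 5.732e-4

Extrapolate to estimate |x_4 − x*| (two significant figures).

7.1e-5

First estimate the order: p ≈ ln(|x_3 − x*|/|x_2 − x*|) / ln(|x_2 − x*|/|x_1 − x*|) = ln(5.732e-4/3.348e-3)/ln(3.348e-3/1.487e-2) = ln(0.171207)/ln(0.225151) ≈ 1.1837.
Then |x_4 − x*| ≈ |x_3 − x*|·(|x_3 − x*|/|x_2 − x*|)^p = 5.732e-4·(0.171207)^1.1837 = 5.732e-4·0.1238 ≈ 7.096e-05.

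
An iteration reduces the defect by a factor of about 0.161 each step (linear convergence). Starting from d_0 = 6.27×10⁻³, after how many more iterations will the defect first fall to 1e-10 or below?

10

After k steps, d_k ≈ 6.27×10⁻³·0.161^k.
Need 0.161^k ≤ 1e-10/6.27×10⁻³ = 1.5949e-08.
k ≥ ln(1.5949e-08)/ln(0.161) = -17.9539/-1.82635 = 9.830.
Smallest integer k = 10.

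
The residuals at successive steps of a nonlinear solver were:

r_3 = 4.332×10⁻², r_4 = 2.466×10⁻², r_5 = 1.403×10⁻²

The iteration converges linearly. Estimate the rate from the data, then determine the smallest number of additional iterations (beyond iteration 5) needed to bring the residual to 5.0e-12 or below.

39

Rate ρ ≈ r_5/r_4 = 1.403×10⁻²/2.466×10⁻² = 0.5689.
After j more steps, r_{5+j} ≈ 1.403×10⁻²·ρ^j; need ρ^j ≤ 5.0e-12/1.403×10⁻² = 3.56379e-10.
j ≥ ln(3.56379e-10)/ln(0.5689) = -21.7550/-0.56405 = 38.569.
So 39 more iterations are needed.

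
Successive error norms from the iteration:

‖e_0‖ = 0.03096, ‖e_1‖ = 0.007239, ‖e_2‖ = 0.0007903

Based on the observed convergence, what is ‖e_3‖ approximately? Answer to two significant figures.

First estimate the order: p ≈ ln(‖e_2‖/‖e_1‖) / ln(‖e_1‖/‖e_0‖) = ln(0.0007903/0.007239)/ln(0.007239/0.03096) = ln(0.109173)/ln(0.233818) ≈ 1.5241.
Then ‖e_3‖ ≈ ‖e_2‖·(‖e_2‖/‖e_1‖)^p = 0.0007903·(0.109173)^1.5241 = 0.0007903·0.0341973 ≈ 2.703e-05.

2.7e-5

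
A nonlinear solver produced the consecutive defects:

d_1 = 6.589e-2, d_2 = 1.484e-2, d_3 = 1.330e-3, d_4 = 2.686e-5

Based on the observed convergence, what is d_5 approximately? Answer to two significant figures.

First estimate the order: p ≈ ln(d_4/d_3) / ln(d_3/d_2) = ln(2.686e-5/1.330e-3)/ln(1.330e-3/1.484e-2) = ln(0.0201955)/ln(0.0896226) ≈ 1.6178.
Then d_5 ≈ d_4·(d_4/d_3)^p = 2.686e-5·(0.0201955)^1.6178 = 2.686e-5·0.00181235 ≈ 4.868e-08.

4.9e-8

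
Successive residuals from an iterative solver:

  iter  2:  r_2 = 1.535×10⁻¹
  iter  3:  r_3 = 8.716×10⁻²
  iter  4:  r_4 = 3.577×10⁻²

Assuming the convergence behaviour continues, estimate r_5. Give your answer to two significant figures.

First estimate the order: p ≈ ln(r_4/r_3) / ln(r_3/r_2) = ln(3.577×10⁻²/8.716×10⁻²)/ln(8.716×10⁻²/1.535×10⁻¹) = ln(0.410395)/ln(0.567818) ≈ 1.5737.
Then r_5 ≈ r_4·(r_4/r_3)^p = 3.577×10⁻²·(0.410395)^1.5737 = 3.577×10⁻²·0.246205 ≈ 0.008807.

8.8e-3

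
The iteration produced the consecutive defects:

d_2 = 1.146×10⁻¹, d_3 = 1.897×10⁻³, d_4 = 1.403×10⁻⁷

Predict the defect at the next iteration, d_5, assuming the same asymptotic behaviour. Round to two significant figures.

First estimate the order: p ≈ ln(d_4/d_3) / ln(d_3/d_2) = ln(1.403×10⁻⁷/1.897×10⁻³)/ln(1.897×10⁻³/1.146×10⁻¹) = ln(7.39589e-05)/ln(0.0165532) ≈ 2.3193.
Then d_5 ≈ d_4·(d_4/d_3)^p = 1.403×10⁻⁷·(7.39589e-05)^2.3193 = 1.403×10⁻⁷·2.62391e-10 ≈ 3.681e-17.

3.7e-17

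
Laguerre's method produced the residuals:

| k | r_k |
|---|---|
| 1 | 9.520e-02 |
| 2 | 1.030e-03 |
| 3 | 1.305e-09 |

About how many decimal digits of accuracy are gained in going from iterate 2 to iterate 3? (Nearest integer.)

Digits gained ≈ log₁₀(r_2/r_3) = log₁₀(1.030e-03/1.305e-09) = log₁₀(789272) ≈ 5.897.

6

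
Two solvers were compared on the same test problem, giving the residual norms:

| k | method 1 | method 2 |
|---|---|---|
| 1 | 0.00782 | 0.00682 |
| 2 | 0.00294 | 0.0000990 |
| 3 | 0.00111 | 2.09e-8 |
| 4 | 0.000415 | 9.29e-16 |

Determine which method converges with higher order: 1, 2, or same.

Method 1: p ≈ ln(0.000415/0.00111)/ln(0.00111/0.00294) ≈ 1.01.
Method 2: p ≈ ln(9.29e-16/2.09e-8)/ln(2.09e-8/0.0000990) ≈ 2.00.
Method 2 has the higher order (≈2.0 vs ≈1.0).

2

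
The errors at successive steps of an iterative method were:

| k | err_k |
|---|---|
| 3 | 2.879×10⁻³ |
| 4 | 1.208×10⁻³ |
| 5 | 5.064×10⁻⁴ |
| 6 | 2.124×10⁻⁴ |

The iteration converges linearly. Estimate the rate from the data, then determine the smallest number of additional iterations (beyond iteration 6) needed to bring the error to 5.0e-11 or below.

Rate ρ ≈ err_6/err_5 = 2.124×10⁻⁴/5.064×10⁻⁴ = 0.4194.
After j more steps, err_{6+j} ≈ 2.124×10⁻⁴·ρ^j; need ρ^j ≤ 5.0e-11/2.124×10⁻⁴ = 2.35405e-07.
j ≥ ln(2.35405e-07)/ln(0.4194) = -15.2620/-0.86893 = 17.564.
So 18 more iterations are needed.

18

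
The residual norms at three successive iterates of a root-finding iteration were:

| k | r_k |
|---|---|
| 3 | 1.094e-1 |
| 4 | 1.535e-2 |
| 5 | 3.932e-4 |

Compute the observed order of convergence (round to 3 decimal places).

1.866

p ≈ ln(r_5/r_4) / ln(r_4/r_3)
  = ln(3.932e-4/1.535e-2) / ln(1.535e-2/1.094e-1)
  = ln(0.0256156) / ln(0.140311)
  = -3.664554 / -1.963894 ≈ 1.865963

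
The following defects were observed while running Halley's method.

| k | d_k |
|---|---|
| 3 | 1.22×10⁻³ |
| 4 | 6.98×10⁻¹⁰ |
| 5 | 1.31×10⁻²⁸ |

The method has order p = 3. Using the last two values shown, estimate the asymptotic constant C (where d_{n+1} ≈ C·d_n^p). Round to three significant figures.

0.385

C ≈ d_5 / d_4^3
  = 1.31×10⁻²⁸ / (6.98×10⁻¹⁰)^3
  = 1.31×10⁻²⁸ / 3.40068e-28 ≈ 0.38522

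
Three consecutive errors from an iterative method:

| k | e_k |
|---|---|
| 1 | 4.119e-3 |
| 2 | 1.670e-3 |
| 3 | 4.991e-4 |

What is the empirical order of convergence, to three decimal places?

1.338

p ≈ ln(e_3/e_2) / ln(e_2/e_1)
  = ln(4.991e-4/1.670e-3) / ln(1.670e-3/4.119e-3)
  = ln(0.298862) / ln(0.405438)
  = -1.207773 / -0.902787 ≈ 1.337827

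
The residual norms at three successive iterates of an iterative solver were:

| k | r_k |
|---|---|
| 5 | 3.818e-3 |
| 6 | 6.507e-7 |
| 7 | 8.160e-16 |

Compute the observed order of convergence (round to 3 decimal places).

p ≈ ln(r_7/r_6) / ln(r_6/r_5)
  = ln(8.160e-16/6.507e-7) / ln(6.507e-7/3.818e-3)
  = ln(1.25403e-09) / ln(0.00017043)
  = -20.496903 / -8.677186 ≈ 2.362160

2.362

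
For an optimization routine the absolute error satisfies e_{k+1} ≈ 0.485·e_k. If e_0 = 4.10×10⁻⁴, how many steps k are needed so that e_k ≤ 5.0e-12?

After k steps, e_k ≈ 4.10×10⁻⁴·0.485^k.
Need 0.485^k ≤ 5.0e-12/4.10×10⁻⁴ = 1.21951e-08.
k ≥ ln(1.21951e-08)/ln(0.485) = -18.2222/-0.72361 = 25.182.
Smallest integer k = 26.

26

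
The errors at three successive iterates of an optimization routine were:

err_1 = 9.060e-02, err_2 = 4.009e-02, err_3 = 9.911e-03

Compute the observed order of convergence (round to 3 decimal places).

1.714

p ≈ ln(err_3/err_2) / ln(err_2/err_1)
  = ln(9.911e-03/4.009e-02) / ln(4.009e-02/9.060e-02)
  = ln(0.247219) / ln(0.442494)
  = -1.397481 / -0.815328 ≈ 1.714011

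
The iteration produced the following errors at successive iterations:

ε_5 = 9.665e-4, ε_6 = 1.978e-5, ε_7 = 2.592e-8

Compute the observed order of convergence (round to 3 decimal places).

1.707

p ≈ ln(ε_7/ε_6) / ln(ε_6/ε_5)
  = ln(2.592e-8/1.978e-5) / ln(1.978e-5/9.665e-4)
  = ln(0.00131041) / ln(0.0204656)
  = -6.637415 / -3.889010 ≈ 1.706711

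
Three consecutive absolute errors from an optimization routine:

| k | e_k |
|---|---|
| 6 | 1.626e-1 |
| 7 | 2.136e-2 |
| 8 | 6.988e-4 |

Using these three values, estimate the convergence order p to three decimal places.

p ≈ ln(e_8/e_7) / ln(e_7/e_6)
  = ln(6.988e-4/2.136e-2) / ln(2.136e-2/1.626e-1)
  = ln(0.0327154) / ln(0.131365)
  = -3.419909 / -2.029776 ≈ 1.684870

1.685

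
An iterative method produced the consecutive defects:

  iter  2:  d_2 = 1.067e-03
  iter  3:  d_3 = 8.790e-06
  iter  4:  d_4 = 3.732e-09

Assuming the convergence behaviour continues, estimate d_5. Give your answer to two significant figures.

1.3e-14

First estimate the order: p ≈ ln(d_4/d_3) / ln(d_3/d_2) = ln(3.732e-09/8.790e-06)/ln(8.790e-06/1.067e-03) = ln(0.000424573)/ln(0.00823805) ≈ 1.6179.
Then d_5 ≈ d_4·(d_4/d_3)^p = 3.732e-09·(0.000424573)^1.6179 = 3.732e-09·3.50239e-06 ≈ 1.307e-14.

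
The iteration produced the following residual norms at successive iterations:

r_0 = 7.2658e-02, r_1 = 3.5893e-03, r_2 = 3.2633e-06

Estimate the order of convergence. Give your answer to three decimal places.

2.328

p ≈ ln(r_2/r_1) / ln(r_1/r_0)
  = ln(3.2633e-06/3.5893e-03) / ln(3.5893e-03/7.2658e-02)
  = ln(0.000909174) / ln(0.0493999)
  = -7.002974 / -3.007807 ≈ 2.328266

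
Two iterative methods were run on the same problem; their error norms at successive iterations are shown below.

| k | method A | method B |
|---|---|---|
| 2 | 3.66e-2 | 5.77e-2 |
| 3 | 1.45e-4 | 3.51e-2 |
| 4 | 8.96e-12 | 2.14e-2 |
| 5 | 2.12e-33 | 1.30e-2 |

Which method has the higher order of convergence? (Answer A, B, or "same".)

A

Method A: p ≈ ln(2.12e-33/8.96e-12)/ln(8.96e-12/1.45e-4) ≈ 3.00.
Method B: p ≈ ln(1.30e-2/2.14e-2)/ln(2.14e-2/3.51e-2) ≈ 1.01.
Method A has the higher order (≈3.0 vs ≈1.0).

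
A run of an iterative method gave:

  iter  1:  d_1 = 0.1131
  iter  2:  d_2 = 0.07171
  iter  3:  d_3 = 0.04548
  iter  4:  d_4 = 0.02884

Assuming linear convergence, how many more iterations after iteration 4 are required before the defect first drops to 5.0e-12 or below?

Rate ρ ≈ d_4/d_3 = 0.02884/0.04548 = 0.6341.
After j more steps, d_{4+j} ≈ 0.02884·ρ^j; need ρ^j ≤ 5.0e-12/0.02884 = 1.7337e-10.
j ≥ ln(1.7337e-10)/ln(0.6341) = -22.4756/-0.45555 = 49.337.
So 50 more iterations are needed.

50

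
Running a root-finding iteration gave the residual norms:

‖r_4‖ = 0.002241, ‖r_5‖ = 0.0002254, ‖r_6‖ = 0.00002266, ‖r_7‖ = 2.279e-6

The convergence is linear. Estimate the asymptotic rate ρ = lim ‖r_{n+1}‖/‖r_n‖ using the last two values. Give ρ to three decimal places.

0.101

ρ ≈ ‖r_7‖/‖r_6‖ = 2.279e-6/0.00002266 = 0.10057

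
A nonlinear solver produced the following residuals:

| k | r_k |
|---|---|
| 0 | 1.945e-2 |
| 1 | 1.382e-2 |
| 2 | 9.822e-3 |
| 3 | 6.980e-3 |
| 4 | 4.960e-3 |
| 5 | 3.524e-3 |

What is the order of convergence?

1

Consecutive ratios: r_5/r_4 = 3.524e-3/4.960e-3 = 0.710484, r_4/r_3 = 4.960e-3/6.980e-3 = 0.710602.
p ≈ ln(0.710484)/ln(0.710602) = -0.3418/-0.3416 ≈ 1.00.
So the convergence is linear (order 1).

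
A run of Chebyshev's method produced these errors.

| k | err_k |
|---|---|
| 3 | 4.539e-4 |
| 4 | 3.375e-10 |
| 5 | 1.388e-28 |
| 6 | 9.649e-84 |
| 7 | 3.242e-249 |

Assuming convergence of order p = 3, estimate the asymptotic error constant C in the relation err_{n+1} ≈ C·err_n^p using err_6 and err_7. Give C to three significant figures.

3.61

C ≈ err_7 / err_6^3
  = 3.242e-249 / (9.649e-84)^3
  = 3.242e-249 / 8.98353e-250 ≈ 3.6088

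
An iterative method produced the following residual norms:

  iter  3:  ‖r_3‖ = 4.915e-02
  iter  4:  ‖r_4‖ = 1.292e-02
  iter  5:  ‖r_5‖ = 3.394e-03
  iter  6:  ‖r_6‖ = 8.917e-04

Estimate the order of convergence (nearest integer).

Consecutive ratios: ‖r_6‖/‖r_5‖ = 8.917e-04/3.394e-03 = 0.262728, ‖r_5‖/‖r_4‖ = 3.394e-03/1.292e-02 = 0.262693.
p ≈ ln(0.262728)/ln(0.262693) = -1.3366/-1.3368 ≈ 1.00.
So the convergence is linear (order 1).

1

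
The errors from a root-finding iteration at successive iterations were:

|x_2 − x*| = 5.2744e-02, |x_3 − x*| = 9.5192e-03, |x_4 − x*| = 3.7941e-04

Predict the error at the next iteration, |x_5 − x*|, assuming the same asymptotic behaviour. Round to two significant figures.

First estimate the order: p ≈ ln(|x_4 − x*|/|x_3 − x*|) / ln(|x_3 − x*|/|x_2 − x*|) = ln(3.7941e-04/9.5192e-03)/ln(9.5192e-03/5.2744e-02) = ln(0.0398573)/ln(0.180479) ≈ 1.8821.
Then |x_5 − x*| ≈ |x_4 − x*|·(|x_4 − x*|/|x_3 − x*|)^p = 3.7941e-04·(0.0398573)^1.8821 = 3.7941e-04·0.00232282 ≈ 8.813e-07.

8.8e-7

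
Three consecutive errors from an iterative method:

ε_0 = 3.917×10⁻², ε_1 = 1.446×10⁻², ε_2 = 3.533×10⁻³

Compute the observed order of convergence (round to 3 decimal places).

1.414

p ≈ ln(ε_2/ε_1) / ln(ε_1/ε_0)
  = ln(3.533×10⁻³/1.446×10⁻²) / ln(1.446×10⁻²/3.917×10⁻²)
  = ln(0.244329) / ln(0.36916)
  = -1.409240 / -0.996525 ≈ 1.414154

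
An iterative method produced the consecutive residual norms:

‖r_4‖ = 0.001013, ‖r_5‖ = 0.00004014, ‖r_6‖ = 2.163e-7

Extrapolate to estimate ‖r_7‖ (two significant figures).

4.6e-11

First estimate the order: p ≈ ln(‖r_6‖/‖r_5‖) / ln(‖r_5‖/‖r_4‖) = ln(2.163e-7/0.00004014)/ln(0.00004014/0.001013) = ln(0.00538864)/ln(0.0396249) ≈ 1.6180.
Then ‖r_7‖ ≈ ‖r_6‖·(‖r_6‖/‖r_5‖)^p = 2.163e-7·(0.00538864)^1.6180 = 2.163e-7·0.000213567 ≈ 4.619e-11.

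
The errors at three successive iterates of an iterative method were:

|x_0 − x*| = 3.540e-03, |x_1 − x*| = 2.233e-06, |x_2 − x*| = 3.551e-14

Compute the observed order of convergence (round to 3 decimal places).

p ≈ ln(|x_2 − x*|/|x_1 − x*|) / ln(|x_1 − x*|/|x_0 − x*|)
  = ln(3.551e-14/2.233e-06) / ln(2.233e-06/3.540e-03)
  = ln(1.59024e-08) / ln(0.000630791)
  = -17.956796 / -7.368536 ≈ 2.436956

2.437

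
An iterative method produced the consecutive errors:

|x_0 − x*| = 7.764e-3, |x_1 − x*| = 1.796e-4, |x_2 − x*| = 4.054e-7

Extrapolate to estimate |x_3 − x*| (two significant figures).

First estimate the order: p ≈ ln(|x_2 − x*|/|x_1 − x*|) / ln(|x_1 − x*|/|x_0 − x*|) = ln(4.054e-7/1.796e-4)/ln(1.796e-4/7.764e-3) = ln(0.00225724)/ln(0.0231324) ≈ 1.6178.
Then |x_3 − x*| ≈ |x_2 − x*|·(|x_2 − x*|/|x_1 − x*|)^p = 4.054e-7·(0.00225724)^1.6178 = 4.054e-7·5.2314e-05 ≈ 2.121e-11.

2.1e-11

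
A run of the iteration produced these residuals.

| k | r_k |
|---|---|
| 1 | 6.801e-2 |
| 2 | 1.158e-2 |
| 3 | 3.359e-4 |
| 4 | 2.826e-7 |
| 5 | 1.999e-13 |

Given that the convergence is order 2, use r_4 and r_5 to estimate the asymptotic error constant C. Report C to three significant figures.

2.50

C ≈ r_5 / r_4^2
  = 1.999e-13 / (2.826e-7)^2
  = 1.999e-13 / 7.98628e-14 ≈ 2.503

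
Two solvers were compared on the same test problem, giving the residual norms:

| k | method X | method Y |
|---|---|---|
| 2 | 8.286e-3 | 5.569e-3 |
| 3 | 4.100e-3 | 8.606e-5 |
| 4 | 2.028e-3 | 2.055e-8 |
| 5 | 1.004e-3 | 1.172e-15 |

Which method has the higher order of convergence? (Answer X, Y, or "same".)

Method X: p ≈ ln(1.004e-3/2.028e-3)/ln(2.028e-3/4.100e-3) ≈ 1.00.
Method Y: p ≈ ln(1.172e-15/2.055e-8)/ln(2.055e-8/8.606e-5) ≈ 2.00.
Method Y has the higher order (≈2.0 vs ≈1.0).

Y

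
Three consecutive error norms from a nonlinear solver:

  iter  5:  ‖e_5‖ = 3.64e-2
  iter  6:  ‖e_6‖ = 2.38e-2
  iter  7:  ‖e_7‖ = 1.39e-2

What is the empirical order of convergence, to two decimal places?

p ≈ ln(‖e_7‖/‖e_6‖) / ln(‖e_6‖/‖e_5‖)
  = ln(1.39e-2/2.38e-2) / ln(2.38e-2/3.64e-2)
  = ln(0.584034) / ln(0.653846)
  = -0.53780 / -0.42488 ≈ 1.26577

1.27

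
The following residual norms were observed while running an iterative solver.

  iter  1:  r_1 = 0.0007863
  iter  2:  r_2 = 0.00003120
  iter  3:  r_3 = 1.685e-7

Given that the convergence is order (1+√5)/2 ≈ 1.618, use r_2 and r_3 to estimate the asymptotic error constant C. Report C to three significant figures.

C ≈ r_3 / r_2^1.618
  = 1.685e-7 / (0.00003120)^1.618
  = 1.685e-7 / 5.12321e-08 ≈ 3.289

3.29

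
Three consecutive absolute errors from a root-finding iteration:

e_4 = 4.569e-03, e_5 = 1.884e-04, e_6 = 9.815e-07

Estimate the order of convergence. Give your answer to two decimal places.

p ≈ ln(e_6/e_5) / ln(e_5/e_4)
  = ln(9.815e-07/1.884e-04) / ln(1.884e-04/4.569e-03)
  = ln(0.00520966) / ln(0.0412344)
  = -5.25724 / -3.18848 ≈ 1.64882

1.65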